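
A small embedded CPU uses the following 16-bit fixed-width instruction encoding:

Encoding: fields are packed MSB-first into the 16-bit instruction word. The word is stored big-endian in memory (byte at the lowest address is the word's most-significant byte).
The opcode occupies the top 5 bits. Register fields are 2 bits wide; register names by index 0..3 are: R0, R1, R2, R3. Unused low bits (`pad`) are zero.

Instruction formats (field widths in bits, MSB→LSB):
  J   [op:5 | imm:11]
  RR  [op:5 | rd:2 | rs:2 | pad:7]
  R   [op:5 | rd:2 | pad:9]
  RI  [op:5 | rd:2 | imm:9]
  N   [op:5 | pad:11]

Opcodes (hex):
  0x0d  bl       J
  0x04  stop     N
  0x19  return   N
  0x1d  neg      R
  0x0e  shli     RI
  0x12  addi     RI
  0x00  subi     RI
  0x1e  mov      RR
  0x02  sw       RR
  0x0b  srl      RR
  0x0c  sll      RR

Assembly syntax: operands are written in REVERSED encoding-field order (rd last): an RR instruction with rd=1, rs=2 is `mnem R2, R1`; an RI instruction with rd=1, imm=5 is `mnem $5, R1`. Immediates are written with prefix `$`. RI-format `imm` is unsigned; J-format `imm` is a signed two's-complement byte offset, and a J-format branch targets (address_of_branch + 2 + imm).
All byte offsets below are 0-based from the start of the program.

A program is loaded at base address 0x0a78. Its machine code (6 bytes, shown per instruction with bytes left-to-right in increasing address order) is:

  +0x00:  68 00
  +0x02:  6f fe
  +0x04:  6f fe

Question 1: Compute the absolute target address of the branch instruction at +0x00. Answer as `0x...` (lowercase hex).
0x0a7a

+0x00: 68 00 ⇒ word 0x6800 (big)
  opcode bits[15:11]=0xd: bl/J
  imm@[10:0]=0x0 ⇒ $0
  target = base 0x0a78 + off 0x00 + 2 + imm 0 = 0x0a7a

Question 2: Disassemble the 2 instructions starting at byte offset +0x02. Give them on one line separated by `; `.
[02] 6f fe → 0x6ffe
  op=0x6ffe>>11=0xd ⇒ bl (J)
  [10:0] imm=2046 (s11→-2) = $-2
[04] 6f fe → 0x6ffe
  op=0x6ffe>>11=0xd ⇒ bl (J)
  [10:0] imm=2046 (s11→-2) = $-2

bl $-2; bl $-2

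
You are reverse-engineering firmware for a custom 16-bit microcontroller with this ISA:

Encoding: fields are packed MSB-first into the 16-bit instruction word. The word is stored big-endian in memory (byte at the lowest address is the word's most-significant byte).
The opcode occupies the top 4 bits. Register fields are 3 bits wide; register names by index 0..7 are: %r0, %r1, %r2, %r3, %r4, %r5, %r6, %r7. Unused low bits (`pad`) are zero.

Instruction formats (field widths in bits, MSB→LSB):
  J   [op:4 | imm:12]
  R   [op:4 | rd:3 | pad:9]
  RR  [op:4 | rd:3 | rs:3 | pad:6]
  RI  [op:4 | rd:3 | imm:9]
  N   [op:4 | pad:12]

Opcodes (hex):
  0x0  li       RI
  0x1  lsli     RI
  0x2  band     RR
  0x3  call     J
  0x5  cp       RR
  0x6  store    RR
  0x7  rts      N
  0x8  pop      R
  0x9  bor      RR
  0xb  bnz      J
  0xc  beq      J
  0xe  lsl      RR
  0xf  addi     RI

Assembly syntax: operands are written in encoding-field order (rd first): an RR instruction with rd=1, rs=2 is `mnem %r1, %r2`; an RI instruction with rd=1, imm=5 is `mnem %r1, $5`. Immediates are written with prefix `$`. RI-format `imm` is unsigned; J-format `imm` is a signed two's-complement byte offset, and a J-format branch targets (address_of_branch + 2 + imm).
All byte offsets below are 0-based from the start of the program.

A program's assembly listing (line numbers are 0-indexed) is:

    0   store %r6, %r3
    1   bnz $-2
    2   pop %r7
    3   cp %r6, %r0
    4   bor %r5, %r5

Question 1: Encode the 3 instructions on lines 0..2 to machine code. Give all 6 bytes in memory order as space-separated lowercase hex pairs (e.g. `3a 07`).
L0: store op=0x6:4|rd=6:3|rs=3:3|pad=0:6 ⇒ 0x6cc0 ⇒ big 6c c0
L1: bnz op=0xb:4|imm=-2:12 ⇒ 0xbffe ⇒ big bf fe
L2: pop op=0x8:4|rd=7:3|pad=0:9 ⇒ 0x8e00 ⇒ big 8e 00

6c c0 bf fe 8e 00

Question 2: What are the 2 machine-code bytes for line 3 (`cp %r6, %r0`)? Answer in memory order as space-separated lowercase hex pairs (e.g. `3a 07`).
5c 00

L3: cp op=0x5:4|rd=6:3|rs=0:3|pad=0:6 ⇒ 0x5c00 ⇒ big 5c 00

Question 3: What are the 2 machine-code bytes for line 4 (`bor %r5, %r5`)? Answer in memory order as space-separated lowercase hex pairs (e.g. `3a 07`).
9b 40

4. bor fields op=0x9:4|rd=5:3|rs=5:3|pad=0:6 → word 9b40h → 9b 40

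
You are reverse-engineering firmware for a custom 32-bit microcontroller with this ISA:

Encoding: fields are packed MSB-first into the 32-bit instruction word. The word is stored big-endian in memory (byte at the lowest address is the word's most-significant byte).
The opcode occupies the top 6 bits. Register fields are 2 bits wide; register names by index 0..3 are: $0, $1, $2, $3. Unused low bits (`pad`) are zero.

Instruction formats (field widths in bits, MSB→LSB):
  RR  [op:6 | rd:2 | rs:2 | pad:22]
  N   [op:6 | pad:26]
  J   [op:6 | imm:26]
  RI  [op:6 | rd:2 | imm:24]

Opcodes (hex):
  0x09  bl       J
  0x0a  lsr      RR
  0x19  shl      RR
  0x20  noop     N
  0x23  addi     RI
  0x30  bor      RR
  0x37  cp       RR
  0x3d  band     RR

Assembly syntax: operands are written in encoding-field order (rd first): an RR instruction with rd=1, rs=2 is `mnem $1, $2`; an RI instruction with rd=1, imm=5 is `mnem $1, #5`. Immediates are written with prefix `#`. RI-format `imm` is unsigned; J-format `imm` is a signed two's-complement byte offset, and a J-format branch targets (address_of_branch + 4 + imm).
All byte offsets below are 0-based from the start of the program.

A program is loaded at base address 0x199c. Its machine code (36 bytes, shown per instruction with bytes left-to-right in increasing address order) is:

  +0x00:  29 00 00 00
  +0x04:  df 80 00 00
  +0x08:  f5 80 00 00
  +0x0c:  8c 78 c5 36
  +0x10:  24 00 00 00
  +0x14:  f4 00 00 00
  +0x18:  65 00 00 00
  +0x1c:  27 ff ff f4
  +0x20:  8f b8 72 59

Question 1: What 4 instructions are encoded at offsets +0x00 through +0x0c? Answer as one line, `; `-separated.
lsr $1, $0; cp $3, $2; band $1, $2; addi $0, #7914806

@+00  big-endian(29 00 00 00) = 0x29000000
  top 6b → 0xa → lsr [RR]
  rd: (w>>24)&0x3=0x1 → $1
  rs: (w>>22)&0x3=0x0 → $0
@+04  big-endian(df 80 00 00) = 0xdf800000
  top 6b → 0x37 → cp [RR]
  rd: (w>>24)&0x3=0x3 → $3
  rs: (w>>22)&0x3=0x2 → $2
@+08  big-endian(f5 80 00 00) = 0xf5800000
  top 6b → 0x3d → band [RR]
  rd: (w>>24)&0x3=0x1 → $1
  rs: (w>>22)&0x3=0x2 → $2
@+0c  big-endian(8c 78 c5 36) = 0x8c78c536
  top 6b → 0x23 → addi [RI]
  rd: (w>>24)&0x3=0x0 → $0
  imm: (w>>0)&0xffffff=0x78c536 → #7914806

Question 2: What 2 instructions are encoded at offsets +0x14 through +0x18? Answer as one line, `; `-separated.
+0x14: f4 00 00 00 ⇒ word 0xf4000000 (big)
  top 6b → 0x3d → band [RR]
  [25:24] rd=0 = $0
  [23:22] rs=0 = $0
+0x18: 65 00 00 00 ⇒ word 0x65000000 (big)
  top 6b → 0x19 → shl [RR]
  [25:24] rd=1 = $1
  [23:22] rs=0 = $0

band $0, $0; shl $1, $0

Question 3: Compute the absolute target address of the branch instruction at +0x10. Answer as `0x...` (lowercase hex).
[10] 24 00 00 00 → 0x24000000
  top 6b → 0x9 → bl [J]
  imm@[25:0]=0x0 ⇒ #0
  target = base 0x199c + off 0x10 + 4 + imm 0 = 0x19b0

0x19b0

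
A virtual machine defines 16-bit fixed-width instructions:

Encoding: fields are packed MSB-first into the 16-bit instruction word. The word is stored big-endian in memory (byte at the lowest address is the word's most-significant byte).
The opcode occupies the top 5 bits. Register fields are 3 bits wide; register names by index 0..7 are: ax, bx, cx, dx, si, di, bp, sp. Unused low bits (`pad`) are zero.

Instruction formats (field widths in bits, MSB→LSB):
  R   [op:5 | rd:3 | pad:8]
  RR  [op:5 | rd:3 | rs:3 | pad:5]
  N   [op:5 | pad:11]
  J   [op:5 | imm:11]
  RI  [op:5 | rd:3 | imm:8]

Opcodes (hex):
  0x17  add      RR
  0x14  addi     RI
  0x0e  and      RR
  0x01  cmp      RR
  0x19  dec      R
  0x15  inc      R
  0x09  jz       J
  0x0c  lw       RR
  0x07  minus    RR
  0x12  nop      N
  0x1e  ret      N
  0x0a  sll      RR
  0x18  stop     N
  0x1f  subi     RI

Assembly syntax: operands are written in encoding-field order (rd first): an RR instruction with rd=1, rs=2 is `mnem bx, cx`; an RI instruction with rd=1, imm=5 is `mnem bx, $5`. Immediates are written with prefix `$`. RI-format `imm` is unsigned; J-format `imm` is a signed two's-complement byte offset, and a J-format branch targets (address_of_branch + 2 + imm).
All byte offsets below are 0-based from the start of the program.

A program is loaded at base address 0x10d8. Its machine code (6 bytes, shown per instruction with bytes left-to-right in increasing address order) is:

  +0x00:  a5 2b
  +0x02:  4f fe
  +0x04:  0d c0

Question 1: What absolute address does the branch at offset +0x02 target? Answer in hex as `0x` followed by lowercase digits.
0x10da

off 0x02: read 4f fe as big → 0x4ffe
  top 5b → 0x9 → jz [J]
  imm@[10:0]=0x7fe (s11→-2) ⇒ $-2
  target = base 0x10d8 + off 0x02 + 2 + imm -2 = 0x10da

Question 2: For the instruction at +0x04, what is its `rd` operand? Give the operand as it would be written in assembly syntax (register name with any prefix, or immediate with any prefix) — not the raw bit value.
di

off 0x04: read 0d c0 as big → 0x0dc0
  op=0x0dc0>>11=0x1 ⇒ cmp (RR)
  rd: (w>>8)&0x7=0x5 → di
  rs: (w>>5)&0x7=0x6 → bp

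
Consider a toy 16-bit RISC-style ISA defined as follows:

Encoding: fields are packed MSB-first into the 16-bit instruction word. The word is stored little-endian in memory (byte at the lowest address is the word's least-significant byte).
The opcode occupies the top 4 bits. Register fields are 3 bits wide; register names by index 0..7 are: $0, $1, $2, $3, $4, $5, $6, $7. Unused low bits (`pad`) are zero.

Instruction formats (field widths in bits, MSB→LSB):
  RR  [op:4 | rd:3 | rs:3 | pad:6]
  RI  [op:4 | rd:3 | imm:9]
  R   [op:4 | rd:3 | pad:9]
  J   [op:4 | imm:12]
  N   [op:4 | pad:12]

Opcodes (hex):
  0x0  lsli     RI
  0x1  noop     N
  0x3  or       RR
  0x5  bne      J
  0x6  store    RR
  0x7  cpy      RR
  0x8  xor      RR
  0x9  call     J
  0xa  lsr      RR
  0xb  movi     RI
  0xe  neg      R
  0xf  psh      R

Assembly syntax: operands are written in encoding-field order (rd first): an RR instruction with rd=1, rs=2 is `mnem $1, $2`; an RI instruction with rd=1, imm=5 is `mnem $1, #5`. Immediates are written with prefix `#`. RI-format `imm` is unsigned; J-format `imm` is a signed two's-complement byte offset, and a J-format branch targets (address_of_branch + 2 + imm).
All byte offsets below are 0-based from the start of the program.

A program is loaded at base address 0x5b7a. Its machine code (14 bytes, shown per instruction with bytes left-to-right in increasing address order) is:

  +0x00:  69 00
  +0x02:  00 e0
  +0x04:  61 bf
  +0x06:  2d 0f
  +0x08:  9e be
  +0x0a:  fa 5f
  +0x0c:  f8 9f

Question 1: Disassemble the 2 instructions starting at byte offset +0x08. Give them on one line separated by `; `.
movi $7, #158; bne #-6

off 0x08: read 9e be as little → 0xbe9e
  op=0xbe9e>>12=0xb ⇒ movi (RI)
  rd: (w>>9)&0x7=0x7 → $7
  imm: (w>>0)&0x1ff=0x9e → #158
off 0x0a: read fa 5f as little → 0x5ffa
  op=0x5ffa>>12=0x5 ⇒ bne (J)
  imm: (w>>0)&0xfff=0xffa (s12→-6) → #-6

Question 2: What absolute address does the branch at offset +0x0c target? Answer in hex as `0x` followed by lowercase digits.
[0c] f8 9f → 0x9ff8
  opcode bits[15:12]=0x9: call/J
  imm: (w>>0)&0xfff=0xff8 (s12→-8) → #-8
  target = base 0x5b7a + off 0x0c + 2 + imm -8 = 0x5b80

0x5b80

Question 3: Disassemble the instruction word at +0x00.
lsli $0, #105

[00] 69 00 → 0x0069
  top 4b → 0x0 → lsli [RI]
  rd@[11:9]=0x0 ⇒ $0
  imm@[8:0]=0x69 ⇒ #105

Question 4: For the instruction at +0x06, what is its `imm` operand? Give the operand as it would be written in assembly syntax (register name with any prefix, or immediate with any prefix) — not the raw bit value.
[06] 2d 0f → 0x0f2d
  opcode bits[15:12]=0x0: lsli/RI
  [11:9] rd=7 = $7
  [8:0] imm=301 = #301

#301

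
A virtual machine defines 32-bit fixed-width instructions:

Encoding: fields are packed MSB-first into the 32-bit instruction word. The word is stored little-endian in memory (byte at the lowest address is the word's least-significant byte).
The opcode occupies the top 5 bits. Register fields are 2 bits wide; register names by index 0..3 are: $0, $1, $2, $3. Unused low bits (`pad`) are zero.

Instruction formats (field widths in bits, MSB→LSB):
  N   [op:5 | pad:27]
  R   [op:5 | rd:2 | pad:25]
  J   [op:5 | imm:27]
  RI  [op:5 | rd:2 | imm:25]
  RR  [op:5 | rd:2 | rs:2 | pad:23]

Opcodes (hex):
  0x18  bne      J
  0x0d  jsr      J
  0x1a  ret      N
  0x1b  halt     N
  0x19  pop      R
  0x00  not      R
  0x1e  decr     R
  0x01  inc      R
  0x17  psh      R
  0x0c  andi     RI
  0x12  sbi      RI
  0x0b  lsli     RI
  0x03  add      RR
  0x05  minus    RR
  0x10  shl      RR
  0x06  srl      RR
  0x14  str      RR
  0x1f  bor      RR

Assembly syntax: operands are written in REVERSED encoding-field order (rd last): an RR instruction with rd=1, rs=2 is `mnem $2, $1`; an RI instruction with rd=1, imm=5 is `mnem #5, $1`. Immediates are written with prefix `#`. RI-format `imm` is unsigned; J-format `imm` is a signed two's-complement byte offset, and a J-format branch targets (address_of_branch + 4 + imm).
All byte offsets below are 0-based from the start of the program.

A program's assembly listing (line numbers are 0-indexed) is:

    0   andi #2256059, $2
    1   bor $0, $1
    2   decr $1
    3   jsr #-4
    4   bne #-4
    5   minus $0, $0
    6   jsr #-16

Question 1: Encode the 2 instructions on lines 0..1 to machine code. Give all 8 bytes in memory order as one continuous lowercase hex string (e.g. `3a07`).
L0: andi op=0xc:5|rd=2:2|imm=2256059:25 ⇒ 0x64226cbb ⇒ little bb 6c 22 64
L1: bor op=0x1f:5|rd=1:2|rs=0:2|pad=0:23 ⇒ 0xfa000000 ⇒ little 00 00 00 fa

bb6c2264000000fa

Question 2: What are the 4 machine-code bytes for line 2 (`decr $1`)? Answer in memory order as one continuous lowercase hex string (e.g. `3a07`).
000000f2

L2: decr op=0x1e:5|rd=1:2|pad=0:25 ⇒ 0xf2000000 ⇒ little 00 00 00 f2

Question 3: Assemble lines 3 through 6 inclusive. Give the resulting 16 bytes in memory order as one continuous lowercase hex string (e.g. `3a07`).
3. jsr fields op=0xd:5|imm=-4:27 → word 6ffffffch → fc ff ff 6f
4. bne fields op=0x18:5|imm=-4:27 → word c7fffffch → fc ff ff c7
5. minus fields op=0x5:5|rd=0:2|rs=0:2|pad=0:23 → word 28000000h → 00 00 00 28
6. jsr fields op=0xd:5|imm=-16:27 → word 6ffffff0h → f0 ff ff 6f

fcffff6ffcffffc700000028f0ffff6f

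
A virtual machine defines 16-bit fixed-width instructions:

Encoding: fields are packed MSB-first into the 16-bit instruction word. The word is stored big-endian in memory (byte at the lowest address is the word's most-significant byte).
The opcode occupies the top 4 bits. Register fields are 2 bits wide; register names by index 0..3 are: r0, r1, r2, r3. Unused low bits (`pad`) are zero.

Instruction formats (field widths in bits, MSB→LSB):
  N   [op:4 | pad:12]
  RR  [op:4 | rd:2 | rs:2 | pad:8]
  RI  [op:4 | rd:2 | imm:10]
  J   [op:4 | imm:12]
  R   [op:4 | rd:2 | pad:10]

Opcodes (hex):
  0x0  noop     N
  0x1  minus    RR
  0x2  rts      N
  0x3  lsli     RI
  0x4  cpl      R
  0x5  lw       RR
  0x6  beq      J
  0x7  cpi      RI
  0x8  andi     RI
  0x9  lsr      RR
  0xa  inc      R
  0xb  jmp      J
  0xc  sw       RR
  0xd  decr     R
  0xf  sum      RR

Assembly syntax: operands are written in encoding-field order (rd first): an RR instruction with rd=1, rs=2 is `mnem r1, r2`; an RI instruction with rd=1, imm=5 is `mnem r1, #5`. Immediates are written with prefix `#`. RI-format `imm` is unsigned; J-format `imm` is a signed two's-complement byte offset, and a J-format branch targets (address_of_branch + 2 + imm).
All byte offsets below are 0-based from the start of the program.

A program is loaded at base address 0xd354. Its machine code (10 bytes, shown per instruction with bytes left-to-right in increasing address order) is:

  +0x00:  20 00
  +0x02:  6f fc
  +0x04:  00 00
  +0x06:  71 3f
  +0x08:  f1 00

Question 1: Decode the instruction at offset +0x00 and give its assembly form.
rts

off 0x00: read 20 00 as big → 0x2000
  op=0x2000>>12=0x2 ⇒ rts (N)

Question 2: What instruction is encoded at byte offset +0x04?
off 0x04: read 00 00 as big → 0x0000
  op=0x0000>>12=0x0 ⇒ noop (N)

noop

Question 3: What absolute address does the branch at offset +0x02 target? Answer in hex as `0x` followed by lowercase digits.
[02] 6f fc → 0x6ffc
  top 4b → 0x6 → beq [J]
  imm: (w>>0)&0xfff=0xffc (s12→-4) → #-4
  target = base 0xd354 + off 0x02 + 2 + imm -4 = 0xd354

0xd354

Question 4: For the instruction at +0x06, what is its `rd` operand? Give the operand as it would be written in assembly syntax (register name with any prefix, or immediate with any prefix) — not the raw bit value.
r0

+0x06: 71 3f ⇒ word 0x713f (big)
  top 4b → 0x7 → cpi [RI]
  [11:10] rd=0 = r0
  [9:0] imm=319 = #319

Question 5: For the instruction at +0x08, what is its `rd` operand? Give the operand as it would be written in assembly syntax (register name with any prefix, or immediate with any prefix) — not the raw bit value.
r0

[08] f1 00 → 0xf100
  op=0xf100>>12=0xf ⇒ sum (RR)
  rd: (w>>10)&0x3=0x0 → r0
  rs: (w>>8)&0x3=0x1 → r1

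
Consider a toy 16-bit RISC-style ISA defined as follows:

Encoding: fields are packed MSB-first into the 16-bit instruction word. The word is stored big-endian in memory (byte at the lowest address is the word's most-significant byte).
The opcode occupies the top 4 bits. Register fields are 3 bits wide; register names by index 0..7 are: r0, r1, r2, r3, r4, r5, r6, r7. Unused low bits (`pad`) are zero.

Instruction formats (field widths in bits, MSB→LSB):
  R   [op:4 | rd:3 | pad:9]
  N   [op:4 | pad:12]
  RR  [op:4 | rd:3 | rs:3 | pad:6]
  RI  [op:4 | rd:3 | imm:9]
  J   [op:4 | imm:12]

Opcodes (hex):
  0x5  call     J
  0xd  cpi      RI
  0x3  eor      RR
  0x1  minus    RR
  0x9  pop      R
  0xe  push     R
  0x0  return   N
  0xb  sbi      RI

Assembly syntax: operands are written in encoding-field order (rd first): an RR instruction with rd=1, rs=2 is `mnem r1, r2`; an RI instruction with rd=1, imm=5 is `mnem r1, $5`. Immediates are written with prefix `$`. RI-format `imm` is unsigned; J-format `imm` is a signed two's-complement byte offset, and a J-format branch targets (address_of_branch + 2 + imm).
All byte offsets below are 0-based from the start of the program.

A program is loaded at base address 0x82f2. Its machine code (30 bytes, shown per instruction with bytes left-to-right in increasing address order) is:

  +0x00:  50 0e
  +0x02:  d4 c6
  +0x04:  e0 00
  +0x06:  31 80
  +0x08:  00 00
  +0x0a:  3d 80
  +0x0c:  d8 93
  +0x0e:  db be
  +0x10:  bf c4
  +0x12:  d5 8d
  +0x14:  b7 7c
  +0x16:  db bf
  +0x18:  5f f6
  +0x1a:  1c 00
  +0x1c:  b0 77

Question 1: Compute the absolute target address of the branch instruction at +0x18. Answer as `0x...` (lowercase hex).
0x8302

@+18  big-endian(5f f6) = 0x5ff6
  top 4b → 0x5 → call [J]
  [11:0] imm=4086 (s12→-10) = $-10
  target = base 0x82f2 + off 0x18 + 2 + imm -10 = 0x8302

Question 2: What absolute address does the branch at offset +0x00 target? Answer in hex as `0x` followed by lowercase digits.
[00] 50 0e → 0x500e
  top 4b → 0x5 → call [J]
  imm: (w>>0)&0xfff=0xe → $14
  target = base 0x82f2 + off 0x00 + 2 + imm 14 = 0x8302

0x8302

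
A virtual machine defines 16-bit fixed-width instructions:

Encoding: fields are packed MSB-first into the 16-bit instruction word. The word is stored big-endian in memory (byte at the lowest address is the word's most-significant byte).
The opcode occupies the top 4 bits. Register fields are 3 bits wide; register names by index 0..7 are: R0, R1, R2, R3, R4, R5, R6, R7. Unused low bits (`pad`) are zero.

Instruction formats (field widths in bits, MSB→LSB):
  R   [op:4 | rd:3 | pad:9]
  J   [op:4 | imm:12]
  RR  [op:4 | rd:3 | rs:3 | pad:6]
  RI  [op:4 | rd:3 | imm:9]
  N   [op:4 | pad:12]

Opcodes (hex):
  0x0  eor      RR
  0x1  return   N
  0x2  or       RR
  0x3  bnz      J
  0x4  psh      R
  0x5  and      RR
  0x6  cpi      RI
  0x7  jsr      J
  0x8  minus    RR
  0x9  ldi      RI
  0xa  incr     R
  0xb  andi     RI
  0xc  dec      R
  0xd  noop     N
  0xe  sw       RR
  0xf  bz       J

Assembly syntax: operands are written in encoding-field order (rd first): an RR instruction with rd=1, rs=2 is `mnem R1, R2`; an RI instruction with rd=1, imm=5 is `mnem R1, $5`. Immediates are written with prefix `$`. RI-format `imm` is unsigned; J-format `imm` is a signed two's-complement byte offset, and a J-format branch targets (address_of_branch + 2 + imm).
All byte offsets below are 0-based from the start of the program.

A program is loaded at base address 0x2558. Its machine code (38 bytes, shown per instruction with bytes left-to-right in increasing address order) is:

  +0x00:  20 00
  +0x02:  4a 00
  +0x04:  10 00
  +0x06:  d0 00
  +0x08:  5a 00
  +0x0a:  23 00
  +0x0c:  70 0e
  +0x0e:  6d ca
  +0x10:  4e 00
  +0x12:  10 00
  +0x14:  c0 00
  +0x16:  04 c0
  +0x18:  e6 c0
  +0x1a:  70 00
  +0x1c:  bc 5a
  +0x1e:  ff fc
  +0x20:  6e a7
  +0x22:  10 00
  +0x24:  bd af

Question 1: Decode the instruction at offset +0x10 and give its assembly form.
@+10  big-endian(4e 00) = 0x4e00
  top 4b → 0x4 → psh [R]
  [11:9] rd=7 = R7

psh R7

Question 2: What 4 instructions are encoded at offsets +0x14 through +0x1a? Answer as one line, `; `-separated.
@+14  big-endian(c0 00) = 0xc000
  top 4b → 0xc → dec [R]
  [11:9] rd=0 = R0
@+16  big-endian(04 c0) = 0x04c0
  top 4b → 0x0 → eor [RR]
  [11:9] rd=2 = R2
  [8:6] rs=3 = R3
@+18  big-endian(e6 c0) = 0xe6c0
  top 4b → 0xe → sw [RR]
  [11:9] rd=3 = R3
  [8:6] rs=3 = R3
@+1a  big-endian(70 00) = 0x7000
  top 4b → 0x7 → jsr [J]
  [11:0] imm=0 = $0

dec R0; eor R2, R3; sw R3, R3; jsr $0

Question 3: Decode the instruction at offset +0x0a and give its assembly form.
or R1, R4

off 0x0a: read 23 00 as big → 0x2300
  op=0x2300>>12=0x2 ⇒ or (RR)
  rd: (w>>9)&0x7=0x1 → R1
  rs: (w>>6)&0x7=0x4 → R4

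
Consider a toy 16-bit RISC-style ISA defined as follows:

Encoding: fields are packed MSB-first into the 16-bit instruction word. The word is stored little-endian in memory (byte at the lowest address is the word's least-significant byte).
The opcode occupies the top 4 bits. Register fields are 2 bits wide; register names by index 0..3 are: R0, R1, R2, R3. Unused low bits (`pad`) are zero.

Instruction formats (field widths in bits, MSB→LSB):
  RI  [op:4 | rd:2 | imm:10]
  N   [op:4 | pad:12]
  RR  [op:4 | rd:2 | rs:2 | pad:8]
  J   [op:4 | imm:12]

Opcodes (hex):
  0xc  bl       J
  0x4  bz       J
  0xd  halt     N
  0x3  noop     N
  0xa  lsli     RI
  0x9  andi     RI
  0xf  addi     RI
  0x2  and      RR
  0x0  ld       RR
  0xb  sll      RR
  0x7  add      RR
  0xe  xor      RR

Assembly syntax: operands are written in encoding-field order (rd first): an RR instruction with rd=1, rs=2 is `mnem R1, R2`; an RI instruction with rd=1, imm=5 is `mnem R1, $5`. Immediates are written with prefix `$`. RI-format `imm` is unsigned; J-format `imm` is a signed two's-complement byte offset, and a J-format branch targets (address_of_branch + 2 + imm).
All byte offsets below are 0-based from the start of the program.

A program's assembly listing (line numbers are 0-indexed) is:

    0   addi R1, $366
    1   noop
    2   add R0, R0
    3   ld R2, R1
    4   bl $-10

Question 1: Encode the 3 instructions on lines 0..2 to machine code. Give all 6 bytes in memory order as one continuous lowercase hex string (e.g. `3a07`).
0. addi fields op=0xf:4|rd=1:2|imm=366:10 → word f56eh → 6e f5
1. noop fields op=0x3:4|pad=0:12 → word 3000h → 00 30
2. add fields op=0x7:4|rd=0:2|rs=0:2|pad=0:8 → word 7000h → 00 70

6ef500300070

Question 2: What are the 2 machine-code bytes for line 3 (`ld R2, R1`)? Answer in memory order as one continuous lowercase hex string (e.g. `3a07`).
L3: ld op=0x0:4|rd=2:2|rs=1:2|pad=0:8 ⇒ 0x0900 ⇒ little 00 09

0009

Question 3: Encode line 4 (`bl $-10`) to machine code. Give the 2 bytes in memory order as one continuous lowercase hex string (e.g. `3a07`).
f6cf

L4: bl op=0xc:4|imm=-10:12 ⇒ 0xcff6 ⇒ little f6 cf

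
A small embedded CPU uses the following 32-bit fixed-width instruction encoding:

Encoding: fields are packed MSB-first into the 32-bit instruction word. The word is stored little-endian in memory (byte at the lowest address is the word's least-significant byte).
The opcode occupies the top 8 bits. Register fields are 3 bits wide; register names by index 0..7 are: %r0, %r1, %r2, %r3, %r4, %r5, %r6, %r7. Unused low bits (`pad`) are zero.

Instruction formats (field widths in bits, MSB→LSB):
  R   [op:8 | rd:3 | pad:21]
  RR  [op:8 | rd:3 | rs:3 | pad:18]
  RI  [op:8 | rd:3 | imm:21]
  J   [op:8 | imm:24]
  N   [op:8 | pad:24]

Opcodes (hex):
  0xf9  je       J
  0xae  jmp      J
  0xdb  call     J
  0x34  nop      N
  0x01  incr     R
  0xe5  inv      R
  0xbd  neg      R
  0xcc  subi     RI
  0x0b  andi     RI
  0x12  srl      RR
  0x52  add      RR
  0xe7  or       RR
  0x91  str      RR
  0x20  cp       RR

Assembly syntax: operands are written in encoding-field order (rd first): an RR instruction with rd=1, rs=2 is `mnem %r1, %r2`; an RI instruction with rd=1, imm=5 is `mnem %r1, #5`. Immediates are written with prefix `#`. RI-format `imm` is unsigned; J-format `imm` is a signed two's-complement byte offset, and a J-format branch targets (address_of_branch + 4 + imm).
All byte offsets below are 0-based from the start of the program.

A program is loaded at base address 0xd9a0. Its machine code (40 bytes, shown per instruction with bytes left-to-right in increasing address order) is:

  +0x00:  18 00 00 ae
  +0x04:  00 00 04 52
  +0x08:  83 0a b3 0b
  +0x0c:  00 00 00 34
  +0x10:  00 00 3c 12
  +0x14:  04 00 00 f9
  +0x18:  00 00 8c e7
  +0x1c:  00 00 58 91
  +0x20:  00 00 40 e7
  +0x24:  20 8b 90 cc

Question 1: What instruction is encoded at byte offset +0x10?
off 0x10: read 00 00 3c 12 as little → 0x123c0000
  top 8b → 0x12 → srl [RR]
  rd: (w>>21)&0x7=0x1 → %r1
  rs: (w>>18)&0x7=0x7 → %r7

srl %r1, %r7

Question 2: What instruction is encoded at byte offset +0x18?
or %r4, %r3

off 0x18: read 00 00 8c e7 as little → 0xe78c0000
  opcode bits[31:24]=0xe7: or/RR
  rd: (w>>21)&0x7=0x4 → %r4
  rs: (w>>18)&0x7=0x3 → %r3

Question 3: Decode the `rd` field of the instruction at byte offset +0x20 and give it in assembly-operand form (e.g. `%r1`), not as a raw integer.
@+20  little-endian(00 00 40 e7) = 0xe7400000
  top 8b → 0xe7 → or [RR]
  rd: (w>>21)&0x7=0x2 → %r2
  rs: (w>>18)&0x7=0x0 → %r0

%r2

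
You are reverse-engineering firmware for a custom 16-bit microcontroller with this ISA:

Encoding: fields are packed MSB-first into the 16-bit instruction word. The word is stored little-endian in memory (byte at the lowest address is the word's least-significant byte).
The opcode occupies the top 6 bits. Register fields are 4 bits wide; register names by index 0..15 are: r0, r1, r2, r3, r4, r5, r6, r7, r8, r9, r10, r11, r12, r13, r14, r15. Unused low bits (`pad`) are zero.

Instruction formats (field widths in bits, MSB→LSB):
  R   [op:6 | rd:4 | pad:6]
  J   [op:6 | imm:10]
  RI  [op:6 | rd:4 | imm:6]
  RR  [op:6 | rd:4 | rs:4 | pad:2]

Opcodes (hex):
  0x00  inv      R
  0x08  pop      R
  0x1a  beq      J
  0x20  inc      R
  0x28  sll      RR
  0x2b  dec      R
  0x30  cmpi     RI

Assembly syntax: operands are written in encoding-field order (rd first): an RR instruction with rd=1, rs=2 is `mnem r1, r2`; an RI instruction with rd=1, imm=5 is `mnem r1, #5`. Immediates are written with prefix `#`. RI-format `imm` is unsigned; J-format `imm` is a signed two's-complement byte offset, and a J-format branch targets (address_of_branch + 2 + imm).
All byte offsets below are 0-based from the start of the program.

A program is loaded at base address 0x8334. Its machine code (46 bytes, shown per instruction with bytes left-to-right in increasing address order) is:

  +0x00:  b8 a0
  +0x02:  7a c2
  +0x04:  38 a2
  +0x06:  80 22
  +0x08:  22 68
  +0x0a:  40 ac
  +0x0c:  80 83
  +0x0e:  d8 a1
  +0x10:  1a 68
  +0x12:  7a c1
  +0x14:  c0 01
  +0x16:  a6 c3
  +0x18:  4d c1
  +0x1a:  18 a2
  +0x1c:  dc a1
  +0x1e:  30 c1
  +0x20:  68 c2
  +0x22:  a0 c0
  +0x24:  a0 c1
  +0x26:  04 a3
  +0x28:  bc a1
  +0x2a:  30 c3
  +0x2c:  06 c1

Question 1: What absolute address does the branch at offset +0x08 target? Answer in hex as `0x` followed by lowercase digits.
[08] 22 68 → 0x6822
  top 6b → 0x1a → beq [J]
  imm@[9:0]=0x22 ⇒ #34
  target = base 0x8334 + off 0x08 + 2 + imm 34 = 0x8360

0x8360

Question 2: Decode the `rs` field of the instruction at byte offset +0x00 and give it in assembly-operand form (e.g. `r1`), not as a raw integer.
@+00  little-endian(b8 a0) = 0xa0b8
  top 6b → 0x28 → sll [RR]
  rd: (w>>6)&0xf=0x2 → r2
  rs: (w>>2)&0xf=0xe → r14

r14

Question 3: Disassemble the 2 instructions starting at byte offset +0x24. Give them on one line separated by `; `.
cmpi r6, #32; sll r12, r1

off 0x24: read a0 c1 as little → 0xc1a0
  op=0xc1a0>>10=0x30 ⇒ cmpi (RI)
  rd: (w>>6)&0xf=0x6 → r6
  imm: (w>>0)&0x3f=0x20 → #32
off 0x26: read 04 a3 as little → 0xa304
  op=0xa304>>10=0x28 ⇒ sll (RR)
  rd: (w>>6)&0xf=0xc → r12
  rs: (w>>2)&0xf=0x1 → r1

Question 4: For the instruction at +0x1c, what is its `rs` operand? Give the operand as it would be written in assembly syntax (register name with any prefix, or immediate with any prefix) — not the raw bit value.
r7

+0x1c: dc a1 ⇒ word 0xa1dc (little)
  top 6b → 0x28 → sll [RR]
  rd@[9:6]=0x7 ⇒ r7
  rs@[5:2]=0x7 ⇒ r7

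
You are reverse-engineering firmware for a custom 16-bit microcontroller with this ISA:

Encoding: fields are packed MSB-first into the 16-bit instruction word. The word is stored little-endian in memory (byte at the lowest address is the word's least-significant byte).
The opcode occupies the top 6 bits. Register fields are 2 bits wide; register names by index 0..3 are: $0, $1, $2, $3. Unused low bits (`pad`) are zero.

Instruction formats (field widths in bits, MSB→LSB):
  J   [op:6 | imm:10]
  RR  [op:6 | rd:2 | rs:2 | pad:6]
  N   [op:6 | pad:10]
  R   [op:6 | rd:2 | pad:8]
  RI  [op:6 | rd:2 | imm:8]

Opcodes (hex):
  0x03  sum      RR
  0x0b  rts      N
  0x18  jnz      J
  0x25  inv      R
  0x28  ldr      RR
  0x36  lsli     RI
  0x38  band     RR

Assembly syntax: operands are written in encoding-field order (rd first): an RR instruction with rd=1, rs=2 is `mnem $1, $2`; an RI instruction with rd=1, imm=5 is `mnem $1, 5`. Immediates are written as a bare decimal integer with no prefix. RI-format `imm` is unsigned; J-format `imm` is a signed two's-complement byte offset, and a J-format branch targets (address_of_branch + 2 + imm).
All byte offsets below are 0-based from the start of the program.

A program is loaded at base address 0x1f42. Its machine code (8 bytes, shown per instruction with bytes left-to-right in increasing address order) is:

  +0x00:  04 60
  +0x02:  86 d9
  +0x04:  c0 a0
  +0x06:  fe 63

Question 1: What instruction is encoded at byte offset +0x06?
jnz -2

[06] fe 63 → 0x63fe
  top 6b → 0x18 → jnz [J]
  [9:0] imm=1022 (s10→-2) = -2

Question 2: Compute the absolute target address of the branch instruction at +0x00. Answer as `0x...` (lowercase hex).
0x1f48

+0x00: 04 60 ⇒ word 0x6004 (little)
  top 6b → 0x18 → jnz [J]
  imm@[9:0]=0x4 ⇒ 4
  target = base 0x1f42 + off 0x00 + 2 + imm 4 = 0x1f48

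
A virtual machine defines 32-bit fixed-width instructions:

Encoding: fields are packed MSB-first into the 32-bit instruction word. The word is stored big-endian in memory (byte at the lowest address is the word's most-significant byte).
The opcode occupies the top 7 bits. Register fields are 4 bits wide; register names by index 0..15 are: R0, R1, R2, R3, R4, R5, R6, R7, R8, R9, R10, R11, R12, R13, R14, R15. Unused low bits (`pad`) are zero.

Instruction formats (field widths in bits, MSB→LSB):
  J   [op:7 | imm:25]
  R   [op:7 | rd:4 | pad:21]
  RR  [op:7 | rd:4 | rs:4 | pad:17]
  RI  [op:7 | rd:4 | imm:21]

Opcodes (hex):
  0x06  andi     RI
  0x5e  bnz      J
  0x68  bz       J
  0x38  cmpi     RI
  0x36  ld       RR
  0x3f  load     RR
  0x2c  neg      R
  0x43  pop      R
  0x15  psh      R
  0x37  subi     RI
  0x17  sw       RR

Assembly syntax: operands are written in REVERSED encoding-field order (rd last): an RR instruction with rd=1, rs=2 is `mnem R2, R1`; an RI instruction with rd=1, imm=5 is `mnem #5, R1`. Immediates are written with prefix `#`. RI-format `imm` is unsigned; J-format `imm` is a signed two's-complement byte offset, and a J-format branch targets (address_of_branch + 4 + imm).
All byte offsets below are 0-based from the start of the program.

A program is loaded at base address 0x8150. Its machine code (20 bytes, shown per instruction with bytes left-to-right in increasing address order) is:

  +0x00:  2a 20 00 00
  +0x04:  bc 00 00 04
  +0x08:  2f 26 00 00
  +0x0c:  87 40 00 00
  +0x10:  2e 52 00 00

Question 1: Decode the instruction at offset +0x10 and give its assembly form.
off 0x10: read 2e 52 00 00 as big → 0x2e520000
  opcode bits[31:25]=0x17: sw/RR
  rd: (w>>21)&0xf=0x2 → R2
  rs: (w>>17)&0xf=0x9 → R9

sw R9, R2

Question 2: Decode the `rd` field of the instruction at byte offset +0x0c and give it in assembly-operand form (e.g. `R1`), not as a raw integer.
@+0c  big-endian(87 40 00 00) = 0x87400000
  opcode bits[31:25]=0x43: pop/R
  rd@[24:21]=0xa ⇒ R10

R10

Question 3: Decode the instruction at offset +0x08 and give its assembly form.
sw R3, R9

@+08  big-endian(2f 26 00 00) = 0x2f260000
  op=0x2f260000>>25=0x17 ⇒ sw (RR)
  rd: (w>>21)&0xf=0x9 → R9
  rs: (w>>17)&0xf=0x3 → R3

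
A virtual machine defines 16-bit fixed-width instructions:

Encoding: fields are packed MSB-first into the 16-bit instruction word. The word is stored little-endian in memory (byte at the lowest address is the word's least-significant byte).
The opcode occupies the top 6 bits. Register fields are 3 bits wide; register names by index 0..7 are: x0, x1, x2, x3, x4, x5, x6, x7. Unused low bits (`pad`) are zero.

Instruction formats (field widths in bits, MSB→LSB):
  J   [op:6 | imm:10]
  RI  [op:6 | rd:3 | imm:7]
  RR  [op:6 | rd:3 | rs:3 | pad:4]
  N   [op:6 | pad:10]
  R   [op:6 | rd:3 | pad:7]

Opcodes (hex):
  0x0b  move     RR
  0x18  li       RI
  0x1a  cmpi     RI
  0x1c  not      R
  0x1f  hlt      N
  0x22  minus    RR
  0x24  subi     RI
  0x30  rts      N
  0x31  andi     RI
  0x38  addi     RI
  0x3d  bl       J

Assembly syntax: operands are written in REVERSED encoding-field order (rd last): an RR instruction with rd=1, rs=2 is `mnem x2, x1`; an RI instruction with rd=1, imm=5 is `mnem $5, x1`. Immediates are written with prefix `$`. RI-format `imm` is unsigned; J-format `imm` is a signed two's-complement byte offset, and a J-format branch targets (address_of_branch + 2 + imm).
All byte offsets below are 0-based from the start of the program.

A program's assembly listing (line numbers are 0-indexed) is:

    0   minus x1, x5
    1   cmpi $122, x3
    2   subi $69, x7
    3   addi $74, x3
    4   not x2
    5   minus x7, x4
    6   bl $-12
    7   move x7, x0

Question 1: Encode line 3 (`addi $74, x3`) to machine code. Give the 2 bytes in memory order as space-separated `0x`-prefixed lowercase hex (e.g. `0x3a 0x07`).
0xca 0xe1

3. addi fields op=0x38:6|rd=3:3|imm=74:7 → word e1cah → ca e1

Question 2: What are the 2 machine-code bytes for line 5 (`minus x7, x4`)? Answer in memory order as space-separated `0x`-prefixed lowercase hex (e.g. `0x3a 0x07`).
0x70 0x8a

5. minus fields op=0x22:6|rd=4:3|rs=7:3|pad=0:4 → word 8a70h → 70 8a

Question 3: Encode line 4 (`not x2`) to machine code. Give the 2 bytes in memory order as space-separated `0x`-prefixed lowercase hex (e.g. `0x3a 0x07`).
0x00 0x71

line 4 (not): pack op=0x1c:6|rd=2:3|pad=0:7 = 0x7100; little→ 00 71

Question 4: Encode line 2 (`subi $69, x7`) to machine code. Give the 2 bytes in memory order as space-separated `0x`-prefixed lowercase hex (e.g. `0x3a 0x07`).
0xc5 0x93

L2: subi op=0x24:6|rd=7:3|imm=69:7 ⇒ 0x93c5 ⇒ little c5 93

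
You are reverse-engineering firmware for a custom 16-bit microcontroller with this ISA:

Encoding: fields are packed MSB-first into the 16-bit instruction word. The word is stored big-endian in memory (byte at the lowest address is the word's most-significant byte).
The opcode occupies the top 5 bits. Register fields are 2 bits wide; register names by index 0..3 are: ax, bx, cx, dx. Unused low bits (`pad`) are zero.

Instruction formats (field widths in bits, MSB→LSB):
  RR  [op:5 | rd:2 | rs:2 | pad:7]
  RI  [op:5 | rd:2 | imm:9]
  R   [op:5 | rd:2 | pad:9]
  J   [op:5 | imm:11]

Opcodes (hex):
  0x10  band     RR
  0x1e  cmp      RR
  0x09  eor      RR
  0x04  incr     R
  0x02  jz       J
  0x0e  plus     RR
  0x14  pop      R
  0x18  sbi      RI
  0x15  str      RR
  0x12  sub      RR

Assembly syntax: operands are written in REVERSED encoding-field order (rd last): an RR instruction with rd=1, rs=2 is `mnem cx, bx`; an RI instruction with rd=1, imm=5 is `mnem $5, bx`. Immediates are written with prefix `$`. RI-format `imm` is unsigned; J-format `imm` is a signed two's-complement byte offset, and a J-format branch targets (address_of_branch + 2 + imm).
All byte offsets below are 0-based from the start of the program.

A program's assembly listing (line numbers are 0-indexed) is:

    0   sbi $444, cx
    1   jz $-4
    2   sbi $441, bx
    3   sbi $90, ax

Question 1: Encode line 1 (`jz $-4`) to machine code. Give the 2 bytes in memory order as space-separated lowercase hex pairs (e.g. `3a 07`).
1. jz fields op=0x2:5|imm=-4:11 → word 17fch → 17 fc

17 fc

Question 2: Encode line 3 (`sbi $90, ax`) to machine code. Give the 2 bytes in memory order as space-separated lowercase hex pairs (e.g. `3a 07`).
c0 5a

line 3 (sbi): pack op=0x18:5|rd=0:2|imm=90:9 = 0xc05a; big→ c0 5a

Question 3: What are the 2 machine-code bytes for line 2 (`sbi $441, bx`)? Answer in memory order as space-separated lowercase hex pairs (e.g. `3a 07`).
line 2 (sbi): pack op=0x18:5|rd=1:2|imm=441:9 = 0xc3b9; big→ c3 b9

c3 b9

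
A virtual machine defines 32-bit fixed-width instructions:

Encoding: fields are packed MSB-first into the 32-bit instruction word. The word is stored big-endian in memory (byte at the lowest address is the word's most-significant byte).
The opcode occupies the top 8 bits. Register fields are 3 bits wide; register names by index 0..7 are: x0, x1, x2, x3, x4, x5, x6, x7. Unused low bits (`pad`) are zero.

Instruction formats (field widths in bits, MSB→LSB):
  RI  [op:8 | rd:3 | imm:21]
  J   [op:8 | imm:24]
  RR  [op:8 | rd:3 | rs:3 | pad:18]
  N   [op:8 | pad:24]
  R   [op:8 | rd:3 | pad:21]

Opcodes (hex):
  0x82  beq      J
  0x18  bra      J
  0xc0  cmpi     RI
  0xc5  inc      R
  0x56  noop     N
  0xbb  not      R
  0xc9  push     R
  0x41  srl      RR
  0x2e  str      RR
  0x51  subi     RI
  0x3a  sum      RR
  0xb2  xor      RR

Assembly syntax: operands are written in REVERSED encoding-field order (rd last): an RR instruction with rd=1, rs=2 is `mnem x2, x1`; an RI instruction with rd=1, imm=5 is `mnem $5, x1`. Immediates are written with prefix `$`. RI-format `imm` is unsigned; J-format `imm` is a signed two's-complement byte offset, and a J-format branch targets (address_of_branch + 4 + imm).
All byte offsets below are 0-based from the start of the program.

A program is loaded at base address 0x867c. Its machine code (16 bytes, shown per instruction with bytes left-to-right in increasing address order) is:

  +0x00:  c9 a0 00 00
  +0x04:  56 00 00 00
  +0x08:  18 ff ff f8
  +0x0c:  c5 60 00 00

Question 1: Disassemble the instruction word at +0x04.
+0x04: 56 00 00 00 ⇒ word 0x56000000 (big)
  top 8b → 0x56 → noop [N]

noop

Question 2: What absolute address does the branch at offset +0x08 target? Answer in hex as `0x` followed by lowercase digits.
0x8680

off 0x08: read 18 ff ff f8 as big → 0x18fffff8
  opcode bits[31:24]=0x18: bra/J
  [23:0] imm=16777208 (s24→-8) = $-8
  target = base 0x867c + off 0x08 + 4 + imm -8 = 0x8680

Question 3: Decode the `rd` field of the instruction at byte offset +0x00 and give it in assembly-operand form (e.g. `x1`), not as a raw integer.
[00] c9 a0 00 00 → 0xc9a00000
  op=0xc9a00000>>24=0xc9 ⇒ push (R)
  rd@[23:21]=0x5 ⇒ x5

x5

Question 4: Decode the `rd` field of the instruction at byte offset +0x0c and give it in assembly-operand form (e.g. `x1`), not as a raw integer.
x3

+0x0c: c5 60 00 00 ⇒ word 0xc5600000 (big)
  op=0xc5600000>>24=0xc5 ⇒ inc (R)
  rd: (w>>21)&0x7=0x3 → x3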